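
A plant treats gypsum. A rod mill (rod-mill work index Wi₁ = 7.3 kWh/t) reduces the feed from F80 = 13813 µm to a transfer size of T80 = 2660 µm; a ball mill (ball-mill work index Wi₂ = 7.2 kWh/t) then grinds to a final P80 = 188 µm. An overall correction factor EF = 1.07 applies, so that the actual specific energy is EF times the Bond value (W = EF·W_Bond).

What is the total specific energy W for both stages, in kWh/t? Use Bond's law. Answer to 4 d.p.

W = 4.9749 kWh/t

W_Bond = 10·Wi·(1/√P₈₀ − 1/√F₈₀)
Stage 1 (13813→2660 µm, Wi₁=7.3): W₁ = 10·7.3·(0.019389 − 0.008509) = 0.7943 kWh/t
Stage 2 (2660→188 µm, Wi₂=7.2): W₂ = 10·7.2·(0.072932 − 0.019389) = 3.8551 kWh/t
W = W₁ + W₂ = 0.7943 + 3.8551 = 4.6494 kWh/t
Corrected W = EF·W_Bond = 1.07·4.6494 = 4.9749 kWh/t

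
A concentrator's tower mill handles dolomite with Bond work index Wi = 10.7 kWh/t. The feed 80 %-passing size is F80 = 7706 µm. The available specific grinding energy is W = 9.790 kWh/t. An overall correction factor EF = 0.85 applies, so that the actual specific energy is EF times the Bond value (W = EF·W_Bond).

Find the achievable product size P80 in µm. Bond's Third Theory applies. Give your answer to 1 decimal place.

P80 = 70.6 µm

W = 10 Wi (1/√P80 − 1/√F80)  [Bond]
W_Bond = W / EF = 9.790 / 0.85 = 11.5176 kWh/t
⇒ 1/√P80 = W_Bond/(10·Wi) + 1/√F80
  = 11.5176/(10·10.7) + 1/√7706 = 0.107642 + 0.011392 = 0.119033
P80 = (1/0.119033)² = 8.4010² = 70.58 µm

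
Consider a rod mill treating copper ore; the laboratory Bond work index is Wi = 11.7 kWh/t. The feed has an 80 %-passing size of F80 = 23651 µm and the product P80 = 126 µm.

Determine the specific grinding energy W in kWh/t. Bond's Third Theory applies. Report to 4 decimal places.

W = 10 Wi (1/√P80 − 1/√F80)  [Bond]
1/√126 = 0.089087;  1/√23651 = 0.006502
W = 10·11.7·(0.089087 − 0.006502) = 9.6624 kWh/t

W = 9.6624 kWh/t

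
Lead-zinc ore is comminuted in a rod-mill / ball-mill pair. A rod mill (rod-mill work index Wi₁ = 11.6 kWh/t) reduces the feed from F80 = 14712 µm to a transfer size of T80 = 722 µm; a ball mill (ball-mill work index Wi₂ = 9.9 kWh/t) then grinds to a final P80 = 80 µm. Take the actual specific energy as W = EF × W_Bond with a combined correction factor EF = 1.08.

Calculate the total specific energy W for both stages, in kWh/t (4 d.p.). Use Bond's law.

W = 11.6044 kWh/t

Bond: W = 10·Wi·(1/√P80 − 1/√F80)
Stage 1 (14712→722 µm, Wi₁=11.6): W₁ = 10·11.6·(0.037216 − 0.008244) = 3.3607 kWh/t
Stage 2 (722→80 µm, Wi₂=9.9): W₂ = 10·9.9·(0.111803 − 0.037216) = 7.3841 kWh/t
W = W₁ + W₂ = 3.3607 + 7.3841 = 10.7448 kWh/t
With EF = 1.08: W = 10.7448·1.08 = 11.6044 kWh/t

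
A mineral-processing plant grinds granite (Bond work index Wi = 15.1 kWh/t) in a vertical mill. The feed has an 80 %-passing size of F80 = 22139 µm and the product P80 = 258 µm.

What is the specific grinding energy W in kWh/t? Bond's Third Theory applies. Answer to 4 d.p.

W = 8.3860 kWh/t

W_Bond = 10·Wi·(1/√P₈₀ − 1/√F₈₀)
1/√258 = 0.062257;  1/√22139 = 0.006721
W = 10·15.1·(0.062257 − 0.006721) = 8.3860 kWh/t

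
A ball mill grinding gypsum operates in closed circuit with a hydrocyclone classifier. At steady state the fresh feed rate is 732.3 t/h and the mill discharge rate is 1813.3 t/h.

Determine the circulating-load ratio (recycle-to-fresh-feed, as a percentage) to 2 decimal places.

Steady state: M = F + R.
R = M − F = 1813.3 − 732.3 = 1081.0 t/h
CL = 100·R/F = 100·1081.0/732.3 = 147.62 %

CL = 147.62 %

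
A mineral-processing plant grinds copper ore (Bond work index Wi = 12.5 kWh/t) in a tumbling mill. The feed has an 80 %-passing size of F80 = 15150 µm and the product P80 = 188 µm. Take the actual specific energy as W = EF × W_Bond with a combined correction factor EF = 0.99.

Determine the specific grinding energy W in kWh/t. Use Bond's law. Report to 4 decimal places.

W = 8.0200 kWh/t

W = 10 Wi (P80^-0.5 − F80^-0.5)
1/√188 = 0.072932;  1/√15150 = 0.008124
W = 10·12.5·(0.072932 − 0.008124) = 8.1010 kWh/t
Corrected W = EF·W_Bond = 0.99·8.1010 = 8.0200 kWh/t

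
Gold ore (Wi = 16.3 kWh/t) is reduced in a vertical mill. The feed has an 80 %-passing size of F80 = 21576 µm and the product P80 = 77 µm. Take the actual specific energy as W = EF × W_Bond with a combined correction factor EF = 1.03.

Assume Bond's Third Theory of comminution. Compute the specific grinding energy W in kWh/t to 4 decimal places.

W = 17.9899 kWh/t

W = 10·Wi·[P80^(−½) − F80^(−½)]
1/√77 = 0.113961;  1/√21576 = 0.006808
W = 10·16.3·(0.113961 − 0.006808) = 17.4659 kWh/t
With EF = 1.03: W = 17.4659·1.03 = 17.9899 kWh/t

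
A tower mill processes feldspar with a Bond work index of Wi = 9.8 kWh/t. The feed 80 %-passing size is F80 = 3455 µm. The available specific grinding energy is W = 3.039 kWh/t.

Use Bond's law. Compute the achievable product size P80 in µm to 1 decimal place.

P80 = 433.6 µm

W = 10 Wi (1/√P80 − 1/√F80)  [Bond]
⇒ 1/√P80 = W/(10 Wi) + 1/√F80
  = 3.0390/(10·9.8) + 1/√3455 = 0.031010 + 0.017013 = 0.048023
P80 = (1/0.048023)² = 20.8234² = 433.61 µm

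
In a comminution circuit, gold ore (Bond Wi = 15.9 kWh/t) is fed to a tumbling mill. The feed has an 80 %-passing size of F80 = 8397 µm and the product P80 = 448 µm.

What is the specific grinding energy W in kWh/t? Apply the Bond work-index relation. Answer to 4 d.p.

W = 5.7769 kWh/t

W = 10 Wi / √P80 − 10 Wi / √F80
1/√448 = 0.047246;  1/√8397 = 0.010913
W = 10·15.9·(0.047246 − 0.010913) = 5.7769 kWh/t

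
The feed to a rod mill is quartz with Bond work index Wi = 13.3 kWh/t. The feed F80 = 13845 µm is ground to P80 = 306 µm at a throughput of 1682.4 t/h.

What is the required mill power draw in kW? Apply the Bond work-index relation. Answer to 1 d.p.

W = 10 Wi (1/√P80 − 1/√F80)  [Bond]
W = 10·13.3·(1/√306 − 1/√13845) = 10·13.3·(0.048667) = 6.4728 kWh/t
P_mill = W·ṁ = 6.4728·1682.4 = 10889.8 kW

P = 10889.8 kW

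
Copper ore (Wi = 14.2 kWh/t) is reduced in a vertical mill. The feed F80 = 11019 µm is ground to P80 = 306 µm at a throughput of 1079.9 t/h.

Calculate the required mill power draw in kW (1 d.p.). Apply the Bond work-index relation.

Bond: W = 10·Wi·(1/√P80 − 1/√F80)
W = 10·14.2·(1/√306 − 1/√11019) = 10·14.2·(0.047640) = 6.7649 kWh/t
Power = W × throughput = 6.7649 kWh/t × 1079.9 t/h = 7305.4 kW

P = 7305.4 kW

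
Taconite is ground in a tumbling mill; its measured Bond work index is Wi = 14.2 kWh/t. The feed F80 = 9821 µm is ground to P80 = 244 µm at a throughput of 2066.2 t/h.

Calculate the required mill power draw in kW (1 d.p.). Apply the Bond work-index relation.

P = 15822.4 kW

W = 10·Wi·[P80^(−½) − F80^(−½)]
W = 10·14.2·(1/√244 − 1/√9821) = 10·14.2·(0.053928) = 7.6577 kWh/t
Mill draw = 7.6577 × 2066.2 = 15822.4 kW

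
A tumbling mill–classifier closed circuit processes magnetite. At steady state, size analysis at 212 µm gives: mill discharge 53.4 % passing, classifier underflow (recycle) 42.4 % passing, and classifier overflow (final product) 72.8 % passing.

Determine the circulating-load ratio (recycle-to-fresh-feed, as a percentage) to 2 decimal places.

CL = 176.36 %

Let r = R/F. Size balance at 212 µm:
r = (o − d)/(d − u)
r = (72.8 − 53.4)/(53.4 − 42.4) = 19.4/11.0 = 1.7636
CL = 100·r = 176.36 %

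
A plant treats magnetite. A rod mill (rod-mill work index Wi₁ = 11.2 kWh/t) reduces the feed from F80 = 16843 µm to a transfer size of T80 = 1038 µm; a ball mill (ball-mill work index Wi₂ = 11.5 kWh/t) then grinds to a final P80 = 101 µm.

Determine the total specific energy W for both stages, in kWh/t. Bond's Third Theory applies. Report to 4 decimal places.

W = 10·Wi·[P80^(−½) − F80^(−½)]
Stage 1 (16843→1038 µm, Wi₁=11.2): W₁ = 10·11.2·(0.031039 − 0.007705) = 2.6133 kWh/t
Stage 2 (1038→101 µm, Wi₂=11.5): W₂ = 10·11.5·(0.099504 − 0.031039) = 7.8735 kWh/t
W = W₁ + W₂ = 2.6133 + 7.8735 = 10.4868 kWh/t

W = 10.4868 kWh/t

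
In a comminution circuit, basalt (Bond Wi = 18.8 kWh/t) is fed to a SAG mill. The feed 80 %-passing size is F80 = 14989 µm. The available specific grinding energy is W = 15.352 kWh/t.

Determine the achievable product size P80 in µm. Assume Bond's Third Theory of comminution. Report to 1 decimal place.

P80 = 123.9 µm

W_Bond = 10·Wi·(1/√P₈₀ − 1/√F₈₀)
⇒ 1/√P80 = W/(10·Wi) + 1/√F80
  = 15.3520/(10·18.8) + 1/√14989 = 0.081660 + 0.008168 = 0.089828
P80 = (1/0.089828)² = 11.1324² = 123.93 µm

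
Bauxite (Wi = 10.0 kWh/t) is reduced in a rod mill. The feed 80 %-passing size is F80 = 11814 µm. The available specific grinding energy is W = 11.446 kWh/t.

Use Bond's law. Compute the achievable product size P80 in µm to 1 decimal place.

Bond:  W = 10 Wi (1/√P − 1/√F)
⇒ 1/√P80 = W/(10·Wi) + 1/√F80
  = 11.4460/(10·10.0) + 1/√11814 = 0.114460 + 0.009200 = 0.123660
P80 = (1/0.123660)² = 8.0867² = 65.39 µm

P80 = 65.4 µm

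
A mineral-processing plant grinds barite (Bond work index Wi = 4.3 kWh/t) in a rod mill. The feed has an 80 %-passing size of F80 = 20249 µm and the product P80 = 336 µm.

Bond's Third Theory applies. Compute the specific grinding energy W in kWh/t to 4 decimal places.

W = 2.0437 kWh/t

W = 10·Wi·[P80^(−½) − F80^(−½)]
1/√336 = 0.054554;  1/√20249 = 0.007027
W = 10·4.3·(0.054554 − 0.007027) = 2.0437 kWh/t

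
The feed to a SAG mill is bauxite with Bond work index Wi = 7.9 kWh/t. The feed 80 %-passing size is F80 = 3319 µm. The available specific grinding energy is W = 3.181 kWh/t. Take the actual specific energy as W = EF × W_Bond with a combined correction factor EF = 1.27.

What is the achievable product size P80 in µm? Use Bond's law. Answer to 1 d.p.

W = 10·Wi·(P80^(-½) − F80^(-½))
W_Bond = W / EF = 3.181 / 1.27 = 2.5047 kWh/t
⇒ 1/√P80 = W_Bond/(10·Wi) + 1/√F80
  = 2.5047/(10·7.9) + 1/√3319 = 0.031705 + 0.017358 = 0.049063
P80 = (1/0.049063)² = 20.3819² = 415.42 µm

P80 = 415.4 µm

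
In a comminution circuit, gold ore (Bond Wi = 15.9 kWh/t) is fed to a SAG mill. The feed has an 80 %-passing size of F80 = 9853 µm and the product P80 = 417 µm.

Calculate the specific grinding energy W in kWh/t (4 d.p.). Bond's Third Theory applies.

W = 10·Wi·[P80^(−½) − F80^(−½)]
1/√417 = 0.048970;  1/√9853 = 0.010074
W = 10·15.9·(0.048970 − 0.010074) = 6.1844 kWh/t

W = 6.1844 kWh/t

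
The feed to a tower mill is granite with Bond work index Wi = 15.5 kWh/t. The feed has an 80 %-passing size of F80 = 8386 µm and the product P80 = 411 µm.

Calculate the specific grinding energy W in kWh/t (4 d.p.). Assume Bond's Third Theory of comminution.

W = 5.9530 kWh/t

W = 10 Wi (1/√P80 − 1/√F80)  [Bond]
1/√411 = 0.049326;  1/√8386 = 0.010920
W = 10·15.5·(0.049326 − 0.010920) = 5.9530 kWh/t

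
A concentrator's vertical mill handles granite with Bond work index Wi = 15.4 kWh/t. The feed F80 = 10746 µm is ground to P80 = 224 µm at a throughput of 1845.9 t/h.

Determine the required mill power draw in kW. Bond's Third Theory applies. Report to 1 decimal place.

W = 10·Wi·[P80^(−½) − F80^(−½)]
W = 10·15.4·(1/√224 − 1/√10746) = 10·15.4·(0.057169) = 8.8040 kWh/t
P = W·T = 8.8040·1845.9 = 16251.3 kW

P = 16251.3 kW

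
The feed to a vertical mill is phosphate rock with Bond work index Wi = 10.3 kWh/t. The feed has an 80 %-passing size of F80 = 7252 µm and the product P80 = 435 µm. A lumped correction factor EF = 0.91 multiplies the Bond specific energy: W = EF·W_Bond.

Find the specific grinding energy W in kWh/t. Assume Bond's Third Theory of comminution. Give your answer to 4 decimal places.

W = 10 Wi (P80^-0.5 − F80^-0.5)
1/√435 = 0.047946;  1/√7252 = 0.011743
W = 10·10.3·(0.047946 − 0.011743) = 3.7290 kWh/t
Apply correction: 3.7290 × 0.91 = 3.3934 kWh/t

W = 3.3934 kWh/t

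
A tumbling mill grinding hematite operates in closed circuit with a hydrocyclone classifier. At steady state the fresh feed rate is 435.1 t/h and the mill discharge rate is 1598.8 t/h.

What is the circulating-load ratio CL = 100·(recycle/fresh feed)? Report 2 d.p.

CL = 267.46 %

Mill node: discharge = fresh + recycle.
R = M − F = 1598.8 − 435.1 = 1163.7 t/h
CL = 100·R/F = 100·1163.7/435.1 = 267.46 %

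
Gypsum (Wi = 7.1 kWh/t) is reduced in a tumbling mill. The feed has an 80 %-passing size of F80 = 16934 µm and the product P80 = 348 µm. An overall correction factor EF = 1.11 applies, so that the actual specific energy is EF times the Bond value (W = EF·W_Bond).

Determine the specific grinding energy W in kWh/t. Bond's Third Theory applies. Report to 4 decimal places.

W = 3.6190 kWh/t

W = 10·Wi·[P80^(−½) − F80^(−½)]
1/√348 = 0.053606;  1/√16934 = 0.007685
W = 10·7.1·(0.053606 − 0.007685) = 3.2604 kWh/t
Corrected W = EF·W_Bond = 1.11·3.2604 = 3.6190 kWh/t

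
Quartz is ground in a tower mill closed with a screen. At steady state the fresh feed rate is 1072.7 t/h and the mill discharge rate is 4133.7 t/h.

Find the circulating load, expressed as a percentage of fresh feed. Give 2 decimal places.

CL = 285.35 %

Discharge = new feed + return, hence
R = M − F = 4133.7 − 1072.7 = 3061.0 t/h
CL = 100·R/F = 100·3061.0/1072.7 = 285.35 %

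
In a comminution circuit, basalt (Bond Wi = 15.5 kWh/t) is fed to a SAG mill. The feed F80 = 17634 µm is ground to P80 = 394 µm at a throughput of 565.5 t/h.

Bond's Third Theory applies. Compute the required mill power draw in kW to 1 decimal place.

W = 10 Wi (1/√P80 − 1/√F80)  [Bond]
W = 10·15.5·(1/√394 − 1/√17634) = 10·15.5·(0.042849) = 6.6416 kWh/t
P = W·T = 6.6416·565.5 = 3755.8 kW

P = 3755.8 kW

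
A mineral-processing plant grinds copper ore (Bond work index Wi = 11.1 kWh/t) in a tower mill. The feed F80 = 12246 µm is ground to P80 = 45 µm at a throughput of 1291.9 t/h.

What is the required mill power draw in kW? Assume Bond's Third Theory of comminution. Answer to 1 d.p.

P = 20081.1 kW

Bond: W = 10·Wi·(1/√P80 − 1/√F80)
W = 10·11.1·(1/√45 − 1/√12246) = 10·11.1·(0.140035) = 15.5438 kWh/t
Power = W × throughput = 15.5438 kWh/t × 1291.9 t/h = 20081.1 kW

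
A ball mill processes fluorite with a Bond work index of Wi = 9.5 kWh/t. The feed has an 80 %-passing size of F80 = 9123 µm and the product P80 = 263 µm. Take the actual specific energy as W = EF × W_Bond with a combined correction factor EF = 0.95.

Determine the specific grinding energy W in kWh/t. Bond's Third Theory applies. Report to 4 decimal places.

W_Bond = 10·Wi·(1/√P₈₀ − 1/√F₈₀)
1/√263 = 0.061663;  1/√9123 = 0.010470
W = 10·9.5·(0.061663 − 0.010470) = 4.8633 kWh/t
With EF = 0.95: W = 4.8633·0.95 = 4.6202 kWh/t

W = 4.6202 kWh/t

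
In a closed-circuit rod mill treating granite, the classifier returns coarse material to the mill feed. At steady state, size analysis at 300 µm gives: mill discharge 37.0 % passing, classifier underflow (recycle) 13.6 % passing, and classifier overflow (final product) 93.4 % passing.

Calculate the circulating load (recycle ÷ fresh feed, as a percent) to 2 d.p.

Mass balance on the −300 µm fraction:
(1+r)·d = r·u + o ⇒ r = (o−d)/(d−u)
r = (93.4 − 37.0)/(37.0 − 13.6) = 56.4/23.4 = 2.4103
CL = 100·r = 241.03 %

CL = 241.03 %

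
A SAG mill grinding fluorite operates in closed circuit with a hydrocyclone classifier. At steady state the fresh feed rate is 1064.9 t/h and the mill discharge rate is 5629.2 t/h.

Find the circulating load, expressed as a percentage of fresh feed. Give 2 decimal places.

Discharge = new feed + return, hence
R = M − F = 5629.2 − 1064.9 = 4564.3 t/h
CL = 100·R/F = 100·4564.3/1064.9 = 428.61 %

CL = 428.61 %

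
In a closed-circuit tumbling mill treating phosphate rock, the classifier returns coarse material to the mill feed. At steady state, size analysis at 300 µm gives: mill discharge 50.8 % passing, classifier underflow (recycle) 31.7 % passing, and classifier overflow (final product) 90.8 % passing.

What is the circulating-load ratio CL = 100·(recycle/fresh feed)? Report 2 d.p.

CL = 209.42 %

Two-product formula at 300 µm:
r = (o − d)/(d − u)
r = (90.8 − 50.8)/(50.8 − 31.7) = 40.0/19.1 = 2.0942
CL = 100·r = 209.42 %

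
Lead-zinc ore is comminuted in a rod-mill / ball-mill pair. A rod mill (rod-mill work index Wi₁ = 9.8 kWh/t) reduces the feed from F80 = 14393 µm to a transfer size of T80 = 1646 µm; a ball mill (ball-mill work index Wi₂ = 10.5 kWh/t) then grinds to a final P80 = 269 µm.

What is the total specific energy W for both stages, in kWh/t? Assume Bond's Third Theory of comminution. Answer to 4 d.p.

W_Bond = 10·Wi·(1/√P₈₀ − 1/√F₈₀)
Stage 1 (14393→1646 µm, Wi₁=9.8): W₁ = 10·9.8·(0.024648 − 0.008335) = 1.5987 kWh/t
Stage 2 (1646→269 µm, Wi₂=10.5): W₂ = 10·10.5·(0.060971 − 0.024648) = 3.8139 kWh/t
W = W₁ + W₂ = 1.5987 + 3.8139 = 5.4126 kWh/t

W = 5.4126 kWh/t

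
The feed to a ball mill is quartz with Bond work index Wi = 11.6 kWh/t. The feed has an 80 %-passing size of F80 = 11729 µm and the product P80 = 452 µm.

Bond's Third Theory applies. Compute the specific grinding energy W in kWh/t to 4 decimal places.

W = 4.3851 kWh/t

W = 10 Wi / √P80 − 10 Wi / √F80
1/√452 = 0.047036;  1/√11729 = 0.009234
W = 10·11.6·(0.047036 − 0.009234) = 4.3851 kWh/t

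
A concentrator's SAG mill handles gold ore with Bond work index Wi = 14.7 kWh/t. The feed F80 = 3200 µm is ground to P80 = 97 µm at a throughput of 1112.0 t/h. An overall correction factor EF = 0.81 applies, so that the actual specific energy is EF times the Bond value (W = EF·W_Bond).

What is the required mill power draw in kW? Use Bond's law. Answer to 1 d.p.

P = 11103.1 kW

Bond: W = 10·Wi·(1/√P80 − 1/√F80)
W = 10·14.7·(1/√97 − 1/√3200) = 10·14.7·(0.083857) = 12.3270 kWh/t
Corrected W = EF·W_Bond = 0.81·12.3270 = 9.9848 kWh/t
P = W·T = 9.9848·1112.0 = 11103.1 kW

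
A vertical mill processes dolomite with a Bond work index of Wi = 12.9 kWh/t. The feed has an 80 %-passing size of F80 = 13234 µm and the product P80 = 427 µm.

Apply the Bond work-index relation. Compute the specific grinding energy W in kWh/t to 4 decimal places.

W = 5.1214 kWh/t

W = 10 Wi (1/√P80 − 1/√F80)  [Bond]
1/√427 = 0.048393;  1/√13234 = 0.008693
W = 10·12.9·(0.048393 − 0.008693) = 5.1214 kWh/t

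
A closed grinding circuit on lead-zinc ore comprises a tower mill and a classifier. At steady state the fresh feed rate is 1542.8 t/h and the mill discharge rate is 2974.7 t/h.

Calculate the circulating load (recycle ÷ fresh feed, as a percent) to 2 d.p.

CL = 92.81 %

M = F + R at steady state, so:
R = M − F = 2974.7 − 1542.8 = 1431.9 t/h
CL = 100·R/F = 100·1431.9/1542.8 = 92.81 %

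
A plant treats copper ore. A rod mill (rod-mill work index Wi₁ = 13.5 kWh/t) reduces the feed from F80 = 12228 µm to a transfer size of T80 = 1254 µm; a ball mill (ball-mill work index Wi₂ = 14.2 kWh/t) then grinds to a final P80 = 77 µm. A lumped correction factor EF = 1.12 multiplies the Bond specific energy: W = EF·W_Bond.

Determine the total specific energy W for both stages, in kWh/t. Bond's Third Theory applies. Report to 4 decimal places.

W = 10·Wi·(P80^(-½) − F80^(-½))
Stage 1 (12228→1254 µm, Wi₁=13.5): W₁ = 10·13.5·(0.028239 − 0.009043) = 2.5914 kWh/t
Stage 2 (1254→77 µm, Wi₂=14.2): W₂ = 10·14.2·(0.113961 − 0.028239) = 12.1724 kWh/t
W = W₁ + W₂ = 2.5914 + 12.1724 = 14.7639 kWh/t
W_actual = 1.12 × 14.7639 = 16.5356 kWh/t

W = 16.5356 kWh/t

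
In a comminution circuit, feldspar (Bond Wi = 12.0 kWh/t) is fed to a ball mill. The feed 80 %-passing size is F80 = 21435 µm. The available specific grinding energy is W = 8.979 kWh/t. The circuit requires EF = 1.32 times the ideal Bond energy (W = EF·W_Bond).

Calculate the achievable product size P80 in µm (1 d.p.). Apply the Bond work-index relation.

W = 10·Wi·[P80^(−½) − F80^(−½)]
W_Bond = W / EF = 8.979 / 1.32 = 6.8023 kWh/t
1/√P80 = 1/√F80 + W_Bond/(10·Wi)
  = 6.8023/(10·12.0) + 1/√21435 = 0.056686 + 0.006830 = 0.063516
P80 = (1/0.063516)² = 15.7441² = 247.88 µm

P80 = 247.9 µm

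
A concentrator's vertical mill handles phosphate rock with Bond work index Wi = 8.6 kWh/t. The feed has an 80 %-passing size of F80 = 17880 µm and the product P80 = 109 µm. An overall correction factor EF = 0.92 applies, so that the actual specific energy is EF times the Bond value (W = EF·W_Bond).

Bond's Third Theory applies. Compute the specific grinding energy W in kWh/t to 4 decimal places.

W = 6.9866 kWh/t

Bond:  W = 10 Wi (1/√P − 1/√F)
1/√109 = 0.095783;  1/√17880 = 0.007479
W = 10·8.6·(0.095783 − 0.007479) = 7.5942 kWh/t
With EF = 0.92: W = 7.5942·0.92 = 6.9866 kWh/t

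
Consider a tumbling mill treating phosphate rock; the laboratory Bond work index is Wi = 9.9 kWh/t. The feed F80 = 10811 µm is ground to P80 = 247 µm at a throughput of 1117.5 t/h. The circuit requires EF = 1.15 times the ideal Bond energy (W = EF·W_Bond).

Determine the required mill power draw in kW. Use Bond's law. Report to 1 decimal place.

P = 6871.7 kW

W = 10 Wi (P80^-0.5 − F80^-0.5)
W = 10·9.9·(1/√247 − 1/√10811) = 10·9.9·(0.054011) = 5.3471 kWh/t
W_actual = 1.15 × 5.3471 = 6.1491 kWh/t
P_mill = W·ṁ = 6.1491·1117.5 = 6871.7 kW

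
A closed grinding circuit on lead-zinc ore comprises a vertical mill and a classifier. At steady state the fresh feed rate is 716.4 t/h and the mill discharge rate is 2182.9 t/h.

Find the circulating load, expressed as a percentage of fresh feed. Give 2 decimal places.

Discharge = new feed + return, hence
R = M − F = 2182.9 − 716.4 = 1466.5 t/h
CL = 100·R/F = 100·1466.5/716.4 = 204.70 %

CL = 204.70 %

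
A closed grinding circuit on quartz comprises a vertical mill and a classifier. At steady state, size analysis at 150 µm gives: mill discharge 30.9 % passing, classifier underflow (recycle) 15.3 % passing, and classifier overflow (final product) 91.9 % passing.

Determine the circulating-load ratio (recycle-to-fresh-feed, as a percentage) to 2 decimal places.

Two-product formula at 150 µm:
Fd + Rd = Ru + Fo ⇒ R/F = (o−d)/(d−u)
r = (91.9 − 30.9)/(30.9 − 15.3) = 61.0/15.6 = 3.9103
CL = 100·r = 391.03 %

CL = 391.03 %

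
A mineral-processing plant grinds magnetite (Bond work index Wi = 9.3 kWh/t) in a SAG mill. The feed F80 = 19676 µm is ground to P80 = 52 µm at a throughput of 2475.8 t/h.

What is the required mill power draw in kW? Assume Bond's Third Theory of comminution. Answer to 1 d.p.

Bond: W = 10·Wi·(1/√P80 − 1/√F80)
W = 10·9.3·(1/√52 − 1/√19676) = 10·9.3·(0.131546) = 12.2338 kWh/t
P = W·T = 12.2338·2475.8 = 30288.4 kW

P = 30288.4 kW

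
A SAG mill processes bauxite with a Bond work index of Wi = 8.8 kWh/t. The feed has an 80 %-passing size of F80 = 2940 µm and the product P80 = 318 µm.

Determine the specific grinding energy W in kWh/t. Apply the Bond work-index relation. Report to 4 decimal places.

W = 3.3118 kWh/t

W = 10 Wi (1/√P80 − 1/√F80)  [Bond]
1/√318 = 0.056077;  1/√2940 = 0.018443
W = 10·8.8·(0.056077 − 0.018443) = 3.3118 kWh/t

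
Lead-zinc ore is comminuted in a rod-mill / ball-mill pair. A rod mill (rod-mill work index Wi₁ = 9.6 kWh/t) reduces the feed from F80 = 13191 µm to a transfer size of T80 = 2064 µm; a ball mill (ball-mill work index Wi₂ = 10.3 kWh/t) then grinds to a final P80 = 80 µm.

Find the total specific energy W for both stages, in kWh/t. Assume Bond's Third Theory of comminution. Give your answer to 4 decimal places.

W = 10.5258 kWh/t

Bond: W = 10·Wi·(1/√P80 − 1/√F80)
Stage 1 (13191→2064 µm, Wi₁=9.6): W₁ = 10·9.6·(0.022011 − 0.008707) = 1.2772 kWh/t
Stage 2 (2064→80 µm, Wi₂=10.3): W₂ = 10·10.3·(0.111803 − 0.022011) = 9.2486 kWh/t
W = W₁ + W₂ = 1.2772 + 9.2486 = 10.5258 kWh/t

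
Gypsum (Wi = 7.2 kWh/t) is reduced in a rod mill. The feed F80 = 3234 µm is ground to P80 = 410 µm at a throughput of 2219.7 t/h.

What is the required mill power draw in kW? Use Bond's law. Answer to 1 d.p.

W_Bond = 10·Wi·(1/√P₈₀ − 1/√F₈₀)
W = 10·7.2·(1/√410 − 1/√3234) = 10·7.2·(0.031802) = 2.2897 kWh/t
Mill draw = 2.2897 × 2219.7 = 5082.5 kW

P = 5082.5 kW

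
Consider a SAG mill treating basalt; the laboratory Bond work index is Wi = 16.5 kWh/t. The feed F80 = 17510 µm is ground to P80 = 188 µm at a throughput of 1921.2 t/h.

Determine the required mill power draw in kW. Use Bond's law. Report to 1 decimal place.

W_Bond = 10·Wi·(1/√P₈₀ − 1/√F₈₀)
W = 10·16.5·(1/√188 − 1/√17510) = 10·16.5·(0.065375) = 10.7869 kWh/t
P = W·T = 10.7869·1921.2 = 20723.9 kW

P = 20723.9 kW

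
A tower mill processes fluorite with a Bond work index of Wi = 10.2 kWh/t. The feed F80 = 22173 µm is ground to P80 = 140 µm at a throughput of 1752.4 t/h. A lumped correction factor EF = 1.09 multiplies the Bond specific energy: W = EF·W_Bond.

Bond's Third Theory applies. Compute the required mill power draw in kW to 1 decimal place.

P = 15157.9 kW

Bond: W = 10·Wi·(1/√P80 − 1/√F80)
W = 10·10.2·(1/√140 − 1/√22173) = 10·10.2·(0.077800) = 7.9356 kWh/t
Apply correction: 7.9356 × 1.09 = 8.6498 kWh/t
Mill draw = 8.6498 × 1752.4 = 15157.9 kW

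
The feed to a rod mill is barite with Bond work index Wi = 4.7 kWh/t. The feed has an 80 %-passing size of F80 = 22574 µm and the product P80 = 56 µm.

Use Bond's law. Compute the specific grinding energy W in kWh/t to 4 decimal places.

W = 10·Wi·[P80^(−½) − F80^(−½)]
1/√56 = 0.133631;  1/√22574 = 0.006656
W = 10·4.7·(0.133631 − 0.006656) = 5.9678 kWh/t

W = 5.9678 kWh/t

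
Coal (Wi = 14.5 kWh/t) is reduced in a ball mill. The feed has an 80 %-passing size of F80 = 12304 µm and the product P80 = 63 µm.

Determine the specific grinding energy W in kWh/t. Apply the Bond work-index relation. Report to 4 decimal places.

W = 16.9611 kWh/t

Bond: W = 10·Wi·(1/√P80 − 1/√F80)
1/√63 = 0.125988;  1/√12304 = 0.009015
W = 10·14.5·(0.125988 − 0.009015) = 16.9611 kWh/t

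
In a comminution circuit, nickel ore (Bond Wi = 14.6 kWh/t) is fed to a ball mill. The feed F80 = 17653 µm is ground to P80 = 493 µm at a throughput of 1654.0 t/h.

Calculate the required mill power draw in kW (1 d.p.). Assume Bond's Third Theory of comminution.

Bond: W = 10·Wi·(1/√P80 − 1/√F80)
W = 10·14.6·(1/√493 − 1/√17653) = 10·14.6·(0.037511) = 5.4766 kWh/t
Mill draw = 5.4766 × 1654.0 = 9058.4 kW

P = 9058.4 kW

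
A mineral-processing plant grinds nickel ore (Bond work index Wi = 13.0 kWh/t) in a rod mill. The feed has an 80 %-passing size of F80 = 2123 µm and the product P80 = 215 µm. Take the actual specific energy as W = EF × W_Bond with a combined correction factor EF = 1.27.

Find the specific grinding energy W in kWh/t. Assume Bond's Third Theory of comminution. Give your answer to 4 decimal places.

W = 7.6765 kWh/t

W = 10 Wi (P80^-0.5 − F80^-0.5)
1/√215 = 0.068199;  1/√2123 = 0.021703
W = 10·13.0·(0.068199 − 0.021703) = 6.0445 kWh/t
With EF = 1.27: W = 6.0445·1.27 = 7.6765 kWh/t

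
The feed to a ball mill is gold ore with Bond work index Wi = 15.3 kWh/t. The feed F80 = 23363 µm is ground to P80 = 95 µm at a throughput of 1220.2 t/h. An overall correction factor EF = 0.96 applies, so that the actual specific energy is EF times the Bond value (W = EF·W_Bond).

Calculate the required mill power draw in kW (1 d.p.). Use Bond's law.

P = 17215.3 kW

W = 10 Wi / √P80 − 10 Wi / √F80
W = 10·15.3·(1/√95 − 1/√23363) = 10·15.3·(0.096055) = 14.6965 kWh/t
With EF = 0.96: W = 14.6965·0.96 = 14.1086 kWh/t
Mill draw = 14.1086 × 1220.2 = 17215.3 kW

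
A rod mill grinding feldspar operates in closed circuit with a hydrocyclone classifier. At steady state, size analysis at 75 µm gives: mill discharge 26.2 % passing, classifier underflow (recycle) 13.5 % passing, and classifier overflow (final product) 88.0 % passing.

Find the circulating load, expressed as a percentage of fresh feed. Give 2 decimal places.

CL = 486.61 %

Let r = R/F. Size balance at 75 µm:
r = (o − d)/(d − u)
r = (88.0 − 26.2)/(26.2 − 13.5) = 61.8/12.7 = 4.8661
CL = 100·r = 486.61 %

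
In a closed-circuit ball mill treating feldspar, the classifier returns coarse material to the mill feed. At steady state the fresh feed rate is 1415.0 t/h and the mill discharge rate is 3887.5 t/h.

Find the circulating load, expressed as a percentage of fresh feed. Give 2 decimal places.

CL = 174.73 %

M = F + R at steady state, so:
R = M − F = 3887.5 − 1415.0 = 2472.5 t/h
CL = 100·R/F = 100·2472.5/1415.0 = 174.73 %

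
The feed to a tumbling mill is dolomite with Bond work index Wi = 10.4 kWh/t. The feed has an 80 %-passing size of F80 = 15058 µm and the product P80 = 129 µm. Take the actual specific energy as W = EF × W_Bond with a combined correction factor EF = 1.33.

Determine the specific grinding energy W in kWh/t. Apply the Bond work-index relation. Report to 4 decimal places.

W = 11.0512 kWh/t

W = 10 Wi / √P80 − 10 Wi / √F80
1/√129 = 0.088045;  1/√15058 = 0.008149
W = 10·10.4·(0.088045 − 0.008149) = 8.3092 kWh/t
Apply correction: 8.3092 × 1.33 = 11.0512 kWh/t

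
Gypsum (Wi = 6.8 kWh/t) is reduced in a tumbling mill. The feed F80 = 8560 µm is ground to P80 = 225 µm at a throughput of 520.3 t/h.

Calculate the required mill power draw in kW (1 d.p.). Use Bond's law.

Bond: W = 10·Wi·(1/√P80 − 1/√F80)
W = 10·6.8·(1/√225 − 1/√8560) = 10·6.8·(0.055858) = 3.7984 kWh/t
P = W·T = 3.7984·520.3 = 1976.3 kW

P = 1976.3 kW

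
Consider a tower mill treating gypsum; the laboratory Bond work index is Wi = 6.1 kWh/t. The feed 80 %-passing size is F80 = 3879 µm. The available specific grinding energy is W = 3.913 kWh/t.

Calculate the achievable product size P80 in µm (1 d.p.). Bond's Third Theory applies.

P80 = 155.5 µm

W = 10·Wi·(P80^(-½) − F80^(-½))
1/√P80 = 1/√F80 + W/(10·Wi)
  = 3.9130/(10·6.1) + 1/√3879 = 0.064148 + 0.016056 = 0.080204
P80 = (1/0.080204)² = 12.4683² = 155.46 µm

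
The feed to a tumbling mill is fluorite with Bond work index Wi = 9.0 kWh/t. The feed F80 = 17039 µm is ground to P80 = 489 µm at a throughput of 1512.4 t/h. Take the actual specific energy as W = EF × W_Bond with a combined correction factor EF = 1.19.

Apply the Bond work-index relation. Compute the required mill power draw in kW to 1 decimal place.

P = 6084.0 kW

W_Bond = 10·Wi·(1/√P₈₀ − 1/√F₈₀)
W = 10·9.0·(1/√489 − 1/√17039) = 10·9.0·(0.037561) = 3.3805 kWh/t
Corrected W = EF·W_Bond = 1.19·3.3805 = 4.0228 kWh/t
P = W·T = 4.0228·1512.4 = 6084.0 kW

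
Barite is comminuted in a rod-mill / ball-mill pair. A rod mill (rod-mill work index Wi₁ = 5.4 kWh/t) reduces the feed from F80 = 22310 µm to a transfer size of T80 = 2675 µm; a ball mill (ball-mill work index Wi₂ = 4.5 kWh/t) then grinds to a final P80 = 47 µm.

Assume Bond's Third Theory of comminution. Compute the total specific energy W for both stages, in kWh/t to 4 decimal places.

W = 6.3764 kWh/t

W = 10 Wi (1/√P80 − 1/√F80)  [Bond]
Stage 1 (22310→2675 µm, Wi₁=5.4): W₁ = 10·5.4·(0.019335 − 0.006695) = 0.6825 kWh/t
Stage 2 (2675→47 µm, Wi₂=4.5): W₂ = 10·4.5·(0.145865 − 0.019335) = 5.6939 kWh/t
W = W₁ + W₂ = 0.6825 + 5.6939 = 6.3764 kWh/t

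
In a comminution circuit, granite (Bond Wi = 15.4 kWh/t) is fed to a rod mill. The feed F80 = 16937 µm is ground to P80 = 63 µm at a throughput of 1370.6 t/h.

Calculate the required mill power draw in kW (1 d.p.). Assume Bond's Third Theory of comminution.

P = 24970.8 kW

W = 10 Wi (P80^-0.5 − F80^-0.5)
W = 10·15.4·(1/√63 − 1/√16937) = 10·15.4·(0.118304) = 18.2189 kWh/t
P = W·T = 18.2189·1370.6 = 24970.8 kW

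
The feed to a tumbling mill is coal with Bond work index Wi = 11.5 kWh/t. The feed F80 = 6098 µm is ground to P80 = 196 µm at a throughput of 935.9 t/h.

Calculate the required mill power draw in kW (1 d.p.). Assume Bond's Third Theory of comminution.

P = 6309.5 kW

W = 10·Wi·(P80^(-½) − F80^(-½))
W = 10·11.5·(1/√196 − 1/√6098) = 10·11.5·(0.058623) = 6.7416 kWh/t
Mill draw = 6.7416 × 935.9 = 6309.5 kW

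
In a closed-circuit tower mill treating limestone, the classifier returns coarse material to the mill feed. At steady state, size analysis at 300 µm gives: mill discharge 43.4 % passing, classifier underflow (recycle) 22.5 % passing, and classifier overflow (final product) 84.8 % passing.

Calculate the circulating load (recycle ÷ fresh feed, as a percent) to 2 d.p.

CL = 198.09 %

Let r = R/F. Size balance at 300 µm:
Fd + Rd = Ru + Fo ⇒ R/F = (o−d)/(d−u)
r = (84.8 − 43.4)/(43.4 − 22.5) = 41.4/20.9 = 1.9809
CL = 100·r = 198.09 %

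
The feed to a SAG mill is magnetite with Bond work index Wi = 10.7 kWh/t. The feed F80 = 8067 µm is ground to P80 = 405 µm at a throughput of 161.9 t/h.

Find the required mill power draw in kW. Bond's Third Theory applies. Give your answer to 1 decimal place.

W = 10 Wi / √P80 − 10 Wi / √F80
W = 10·10.7·(1/√405 − 1/√8067) = 10·10.7·(0.038557) = 4.1256 kWh/t
P_mill = W·ṁ = 4.1256·161.9 = 667.9 kW

P = 667.9 kW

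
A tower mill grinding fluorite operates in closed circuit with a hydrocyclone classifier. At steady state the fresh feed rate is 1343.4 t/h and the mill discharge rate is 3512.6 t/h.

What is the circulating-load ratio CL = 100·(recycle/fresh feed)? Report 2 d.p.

CL = 161.47 %

Steady state: M = F + R.
R = M − F = 3512.6 − 1343.4 = 2169.2 t/h
CL = 100·R/F = 100·2169.2/1343.4 = 161.47 %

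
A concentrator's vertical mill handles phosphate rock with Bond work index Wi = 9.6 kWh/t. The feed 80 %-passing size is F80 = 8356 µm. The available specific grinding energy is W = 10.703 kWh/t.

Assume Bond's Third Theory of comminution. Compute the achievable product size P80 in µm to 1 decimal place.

W = 10 Wi (P80^-0.5 − F80^-0.5)
⇒ 1/√P80 = W/(10·Wi) + 1/√F80
  = 10.7030/(10·9.6) + 1/√8356 = 0.111490 + 0.010940 = 0.122429
P80 = (1/0.122429)² = 8.1680² = 66.72 µm

P80 = 66.7 µm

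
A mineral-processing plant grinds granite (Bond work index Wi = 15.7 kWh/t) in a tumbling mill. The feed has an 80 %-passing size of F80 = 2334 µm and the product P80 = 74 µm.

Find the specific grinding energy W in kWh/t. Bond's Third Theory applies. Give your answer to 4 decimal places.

W = 15.0011 kWh/t

W = 10 Wi / √P80 − 10 Wi / √F80
1/√74 = 0.116248;  1/√2334 = 0.020699
W = 10·15.7·(0.116248 − 0.020699) = 15.0011 kWh/t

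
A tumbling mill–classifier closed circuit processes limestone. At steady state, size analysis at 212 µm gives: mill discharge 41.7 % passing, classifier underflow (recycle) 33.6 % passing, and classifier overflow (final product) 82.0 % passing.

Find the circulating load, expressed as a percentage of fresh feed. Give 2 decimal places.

CL = 497.53 %

Classifier node, passing 212 µm:
(1+r)d = ru + o → r = (o−d)/(d−u)
r = (82.0 − 41.7)/(41.7 − 33.6) = 40.3/8.1 = 4.9753
CL = 100·r = 497.53 %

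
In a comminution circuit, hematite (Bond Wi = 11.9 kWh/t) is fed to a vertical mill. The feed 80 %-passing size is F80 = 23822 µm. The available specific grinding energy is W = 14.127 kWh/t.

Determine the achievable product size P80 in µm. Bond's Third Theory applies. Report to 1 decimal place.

W = 10·Wi·(P80^(-½) − F80^(-½))
⇒ 1/√P80 = W/(10 Wi) + 1/√F80
  = 14.1270/(10·11.9) + 1/√23822 = 0.118714 + 0.006479 = 0.125193
P80 = (1/0.125193)² = 7.9876² = 63.80 µm

P80 = 63.8 µm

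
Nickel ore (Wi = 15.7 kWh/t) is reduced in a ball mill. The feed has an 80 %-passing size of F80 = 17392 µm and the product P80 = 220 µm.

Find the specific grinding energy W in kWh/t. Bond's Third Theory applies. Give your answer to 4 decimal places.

W = 10 Wi (1/√P80 − 1/√F80)  [Bond]
1/√220 = 0.067420;  1/√17392 = 0.007583
W = 10·15.7·(0.067420 − 0.007583) = 9.3945 kWh/t

W = 9.3945 kWh/t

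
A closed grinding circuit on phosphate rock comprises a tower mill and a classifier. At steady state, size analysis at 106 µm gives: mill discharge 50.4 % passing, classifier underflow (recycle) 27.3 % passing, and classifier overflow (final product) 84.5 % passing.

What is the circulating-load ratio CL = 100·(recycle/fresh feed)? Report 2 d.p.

Classifier node, passing 106 µm:
Fd + Rd = Ru + Fo ⇒ R/F = (o−d)/(d−u)
r = (84.5 − 50.4)/(50.4 − 27.3) = 34.1/23.1 = 1.4762
CL = 100·r = 147.62 %

CL = 147.62 %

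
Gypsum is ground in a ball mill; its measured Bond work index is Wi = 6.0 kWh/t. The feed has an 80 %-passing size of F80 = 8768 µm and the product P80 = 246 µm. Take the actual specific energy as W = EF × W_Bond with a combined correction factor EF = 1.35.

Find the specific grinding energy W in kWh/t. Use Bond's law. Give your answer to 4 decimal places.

W = 4.2993 kWh/t

W_Bond = 10·Wi·(1/√P₈₀ − 1/√F₈₀)
1/√246 = 0.063758;  1/√8768 = 0.010679
W = 10·6.0·(0.063758 − 0.010679) = 3.1847 kWh/t
With EF = 1.35: W = 3.1847·1.35 = 4.2993 kWh/t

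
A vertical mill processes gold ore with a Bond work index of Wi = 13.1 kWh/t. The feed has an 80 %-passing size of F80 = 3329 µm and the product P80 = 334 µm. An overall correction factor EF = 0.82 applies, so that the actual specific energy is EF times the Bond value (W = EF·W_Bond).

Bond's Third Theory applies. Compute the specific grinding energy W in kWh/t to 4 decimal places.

W = 4.0160 kWh/t

Bond: W = 10·Wi·(1/√P80 − 1/√F80)
1/√334 = 0.054718;  1/√3329 = 0.017332
W = 10·13.1·(0.054718 − 0.017332) = 4.8975 kWh/t
W_actual = 0.82 × 4.8975 = 4.0160 kWh/t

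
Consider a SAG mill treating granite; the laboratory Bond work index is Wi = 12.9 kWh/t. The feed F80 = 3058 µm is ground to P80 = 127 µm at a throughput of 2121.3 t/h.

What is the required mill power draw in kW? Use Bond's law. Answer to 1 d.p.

W = 10·Wi·(P80^(-½) − F80^(-½))
W = 10·12.9·(1/√127 − 1/√3058) = 10·12.9·(0.070652) = 9.1141 kWh/t
Mill draw = 9.1141 × 2121.3 = 19333.8 kW

P = 19333.8 kW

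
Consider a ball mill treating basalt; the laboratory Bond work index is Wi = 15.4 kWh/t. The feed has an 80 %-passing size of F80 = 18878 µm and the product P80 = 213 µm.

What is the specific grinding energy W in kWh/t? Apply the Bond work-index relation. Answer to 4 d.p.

W = 10·Wi·(P80^(-½) − F80^(-½))
1/√213 = 0.068519;  1/√18878 = 0.007278
W = 10·15.4·(0.068519 − 0.007278) = 9.4311 kWh/t

W = 9.4311 kWh/t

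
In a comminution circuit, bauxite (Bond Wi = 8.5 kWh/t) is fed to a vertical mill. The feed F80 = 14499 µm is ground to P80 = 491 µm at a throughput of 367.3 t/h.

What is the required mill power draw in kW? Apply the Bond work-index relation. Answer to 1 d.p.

P = 1149.7 kW

W = 10·Wi·[P80^(−½) − F80^(−½)]
W = 10·8.5·(1/√491 − 1/√14499) = 10·8.5·(0.036825) = 3.1301 kWh/t
Mill draw = 3.1301 × 367.3 = 1149.7 kW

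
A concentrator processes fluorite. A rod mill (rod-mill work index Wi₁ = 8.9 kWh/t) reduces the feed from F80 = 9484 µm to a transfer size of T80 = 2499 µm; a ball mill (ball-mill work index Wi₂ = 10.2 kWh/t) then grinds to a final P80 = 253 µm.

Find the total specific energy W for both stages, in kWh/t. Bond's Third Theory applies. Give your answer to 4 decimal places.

W = 10 Wi (1/√P80 − 1/√F80)  [Bond]
Stage 1 (9484→2499 µm, Wi₁=8.9): W₁ = 10·8.9·(0.020004 − 0.010268) = 0.8665 kWh/t
Stage 2 (2499→253 µm, Wi₂=10.2): W₂ = 10·10.2·(0.062869 − 0.020004) = 4.3723 kWh/t
W = W₁ + W₂ = 0.8665 + 4.3723 = 5.2387 kWh/t

W = 5.2387 kWh/t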